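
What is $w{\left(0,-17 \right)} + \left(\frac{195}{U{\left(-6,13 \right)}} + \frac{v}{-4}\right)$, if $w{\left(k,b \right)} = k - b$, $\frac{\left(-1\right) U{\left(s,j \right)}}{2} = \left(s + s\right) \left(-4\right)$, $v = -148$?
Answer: $\frac{1663}{32} \approx 51.969$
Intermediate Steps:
$U{\left(s,j \right)} = 16 s$ ($U{\left(s,j \right)} = - 2 \left(s + s\right) \left(-4\right) = - 2 \cdot 2 s \left(-4\right) = - 2 \left(- 8 s\right) = 16 s$)
$w{\left(0,-17 \right)} + \left(\frac{195}{U{\left(-6,13 \right)}} + \frac{v}{-4}\right) = \left(0 - -17\right) + \left(\frac{195}{16 \left(-6\right)} - \frac{148}{-4}\right) = \left(0 + 17\right) + \left(\frac{195}{-96} - -37\right) = 17 + \left(195 \left(- \frac{1}{96}\right) + 37\right) = 17 + \left(- \frac{65}{32} + 37\right) = 17 + \frac{1119}{32} = \frac{1663}{32}$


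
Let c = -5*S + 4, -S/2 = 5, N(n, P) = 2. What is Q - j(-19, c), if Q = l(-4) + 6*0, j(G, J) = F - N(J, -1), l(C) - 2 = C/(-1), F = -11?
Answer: 19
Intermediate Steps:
S = -10 (S = -2*5 = -10)
l(C) = 2 - C (l(C) = 2 + C/(-1) = 2 + C*(-1) = 2 - C)
c = 54 (c = -5*(-10) + 4 = 50 + 4 = 54)
j(G, J) = -13 (j(G, J) = -11 - 1*2 = -11 - 2 = -13)
Q = 6 (Q = (2 - 1*(-4)) + 6*0 = (2 + 4) + 0 = 6 + 0 = 6)
Q - j(-19, c) = 6 - 1*(-13) = 6 + 13 = 19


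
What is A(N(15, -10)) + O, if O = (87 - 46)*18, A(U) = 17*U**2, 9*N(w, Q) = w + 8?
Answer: 68771/81 ≈ 849.02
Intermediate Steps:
N(w, Q) = 8/9 + w/9 (N(w, Q) = (w + 8)/9 = (8 + w)/9 = 8/9 + w/9)
O = 738 (O = 41*18 = 738)
A(N(15, -10)) + O = 17*(8/9 + (1/9)*15)**2 + 738 = 17*(8/9 + 5/3)**2 + 738 = 17*(23/9)**2 + 738 = 17*(529/81) + 738 = 8993/81 + 738 = 68771/81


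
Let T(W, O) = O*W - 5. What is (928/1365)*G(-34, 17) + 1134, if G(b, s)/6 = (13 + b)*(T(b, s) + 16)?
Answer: 3230766/65 ≈ 49704.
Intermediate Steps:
T(W, O) = -5 + O*W
G(b, s) = 6*(11 + b*s)*(13 + b) (G(b, s) = 6*((13 + b)*((-5 + s*b) + 16)) = 6*((13 + b)*((-5 + b*s) + 16)) = 6*((13 + b)*(11 + b*s)) = 6*((11 + b*s)*(13 + b)) = 6*(11 + b*s)*(13 + b))
(928/1365)*G(-34, 17) + 1134 = (928/1365)*(858 + 66*(-34) + 6*17*(-34)**2 + 78*(-34)*17) + 1134 = (928*(1/1365))*(858 - 2244 + 6*17*1156 - 45084) + 1134 = 928*(858 - 2244 + 117912 - 45084)/1365 + 1134 = (928/1365)*71442 + 1134 = 3157056/65 + 1134 = 3230766/65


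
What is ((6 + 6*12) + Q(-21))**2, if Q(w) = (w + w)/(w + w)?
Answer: 6241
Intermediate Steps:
Q(w) = 1 (Q(w) = (2*w)/((2*w)) = (2*w)*(1/(2*w)) = 1)
((6 + 6*12) + Q(-21))**2 = ((6 + 6*12) + 1)**2 = ((6 + 72) + 1)**2 = (78 + 1)**2 = 79**2 = 6241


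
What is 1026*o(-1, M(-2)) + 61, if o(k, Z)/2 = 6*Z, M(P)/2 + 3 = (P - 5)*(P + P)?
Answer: 615661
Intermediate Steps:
M(P) = -6 + 4*P*(-5 + P) (M(P) = -6 + 2*((P - 5)*(P + P)) = -6 + 2*((-5 + P)*(2*P)) = -6 + 2*(2*P*(-5 + P)) = -6 + 4*P*(-5 + P))
o(k, Z) = 12*Z (o(k, Z) = 2*(6*Z) = 12*Z)
1026*o(-1, M(-2)) + 61 = 1026*(12*(-6 - 20*(-2) + 4*(-2)²)) + 61 = 1026*(12*(-6 + 40 + 4*4)) + 61 = 1026*(12*(-6 + 40 + 16)) + 61 = 1026*(12*50) + 61 = 1026*600 + 61 = 615600 + 61 = 615661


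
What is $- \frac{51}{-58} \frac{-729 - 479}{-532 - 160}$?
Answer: $\frac{7701}{5017} \approx 1.535$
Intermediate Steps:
$- \frac{51}{-58} \frac{-729 - 479}{-532 - 160} = \left(-51\right) \left(- \frac{1}{58}\right) \left(- \frac{1208}{-692}\right) = \frac{51 \left(\left(-1208\right) \left(- \frac{1}{692}\right)\right)}{58} = \frac{51}{58} \cdot \frac{302}{173} = \frac{7701}{5017}$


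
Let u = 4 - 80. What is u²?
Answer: 5776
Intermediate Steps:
u = -76
u² = (-76)² = 5776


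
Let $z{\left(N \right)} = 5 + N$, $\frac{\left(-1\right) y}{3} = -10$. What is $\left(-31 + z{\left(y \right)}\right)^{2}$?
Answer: $16$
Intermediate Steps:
$y = 30$ ($y = \left(-3\right) \left(-10\right) = 30$)
$\left(-31 + z{\left(y \right)}\right)^{2} = \left(-31 + \left(5 + 30\right)\right)^{2} = \left(-31 + 35\right)^{2} = 4^{2} = 16$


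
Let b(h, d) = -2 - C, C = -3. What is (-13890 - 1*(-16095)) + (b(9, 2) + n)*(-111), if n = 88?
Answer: -7674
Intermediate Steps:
b(h, d) = 1 (b(h, d) = -2 - 1*(-3) = -2 + 3 = 1)
(-13890 - 1*(-16095)) + (b(9, 2) + n)*(-111) = (-13890 - 1*(-16095)) + (1 + 88)*(-111) = (-13890 + 16095) + 89*(-111) = 2205 - 9879 = -7674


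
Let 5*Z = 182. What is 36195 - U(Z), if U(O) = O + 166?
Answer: 179963/5 ≈ 35993.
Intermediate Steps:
Z = 182/5 (Z = (⅕)*182 = 182/5 ≈ 36.400)
U(O) = 166 + O
36195 - U(Z) = 36195 - (166 + 182/5) = 36195 - 1*1012/5 = 36195 - 1012/5 = 179963/5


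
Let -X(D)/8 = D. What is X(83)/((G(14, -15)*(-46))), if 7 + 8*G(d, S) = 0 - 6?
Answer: -2656/299 ≈ -8.8829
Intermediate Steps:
G(d, S) = -13/8 (G(d, S) = -7/8 + (0 - 6)/8 = -7/8 + (⅛)*(-6) = -7/8 - ¾ = -13/8)
X(D) = -8*D
X(83)/((G(14, -15)*(-46))) = (-8*83)/((-13/8*(-46))) = -664/299/4 = -664*4/299 = -2656/299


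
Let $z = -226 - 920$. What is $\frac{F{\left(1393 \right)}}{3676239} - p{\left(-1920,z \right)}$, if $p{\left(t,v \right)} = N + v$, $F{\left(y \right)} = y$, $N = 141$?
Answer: $\frac{527803084}{525177} \approx 1005.0$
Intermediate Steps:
$z = -1146$
$p{\left(t,v \right)} = 141 + v$
$\frac{F{\left(1393 \right)}}{3676239} - p{\left(-1920,z \right)} = \frac{1393}{3676239} - \left(141 - 1146\right) = 1393 \cdot \frac{1}{3676239} - -1005 = \frac{199}{525177} + 1005 = \frac{527803084}{525177}$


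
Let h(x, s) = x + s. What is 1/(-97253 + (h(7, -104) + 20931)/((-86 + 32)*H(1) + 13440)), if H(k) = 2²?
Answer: -6612/643026419 ≈ -1.0283e-5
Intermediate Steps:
H(k) = 4
h(x, s) = s + x
1/(-97253 + (h(7, -104) + 20931)/((-86 + 32)*H(1) + 13440)) = 1/(-97253 + ((-104 + 7) + 20931)/((-86 + 32)*4 + 13440)) = 1/(-97253 + (-97 + 20931)/(-54*4 + 13440)) = 1/(-97253 + 20834/(-216 + 13440)) = 1/(-97253 + 20834/13224) = 1/(-97253 + 20834*(1/13224)) = 1/(-97253 + 10417/6612) = 1/(-643026419/6612) = -6612/643026419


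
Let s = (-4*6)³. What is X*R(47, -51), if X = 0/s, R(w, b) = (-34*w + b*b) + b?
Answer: 0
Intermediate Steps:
R(w, b) = b + b² - 34*w (R(w, b) = (-34*w + b²) + b = (b² - 34*w) + b = b + b² - 34*w)
s = -13824 (s = (-24)³ = -13824)
X = 0 (X = 0/(-13824) = 0*(-1/13824) = 0)
X*R(47, -51) = 0*(-51 + (-51)² - 34*47) = 0*(-51 + 2601 - 1598) = 0*952 = 0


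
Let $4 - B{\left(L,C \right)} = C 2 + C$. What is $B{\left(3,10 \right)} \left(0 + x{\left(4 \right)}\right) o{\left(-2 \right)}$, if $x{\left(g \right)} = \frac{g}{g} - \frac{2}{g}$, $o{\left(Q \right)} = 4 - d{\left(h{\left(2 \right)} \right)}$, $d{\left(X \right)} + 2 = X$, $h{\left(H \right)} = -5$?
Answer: $-143$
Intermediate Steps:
$B{\left(L,C \right)} = 4 - 3 C$ ($B{\left(L,C \right)} = 4 - \left(C 2 + C\right) = 4 - \left(2 C + C\right) = 4 - 3 C$)
$d{\left(X \right)} = -2 + X$
$o{\left(Q \right)} = 11$ ($o{\left(Q \right)} = 4 - \left(-2 - 5\right) = 4 - -7 = 4 + 7 = 11$)
$x{\left(g \right)} = 1 - \frac{2}{g}$
$B{\left(3,10 \right)} \left(0 + x{\left(4 \right)}\right) o{\left(-2 \right)} = \left(4 - 30\right) \left(0 + \frac{-2 + 4}{4}\right) 11 = \left(4 - 30\right) \left(0 + \frac{1}{4} \cdot 2\right) 11 = - 26 \left(0 + \frac{1}{2}\right) 11 = - 26 \cdot \frac{1}{2} \cdot 11 = \left(-26\right) \frac{11}{2} = -143$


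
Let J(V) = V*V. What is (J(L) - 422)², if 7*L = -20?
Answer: 411197284/2401 ≈ 1.7126e+5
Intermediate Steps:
L = -20/7 (L = (⅐)*(-20) = -20/7 ≈ -2.8571)
J(V) = V²
(J(L) - 422)² = ((-20/7)² - 422)² = (400/49 - 422)² = (-20278/49)² = 411197284/2401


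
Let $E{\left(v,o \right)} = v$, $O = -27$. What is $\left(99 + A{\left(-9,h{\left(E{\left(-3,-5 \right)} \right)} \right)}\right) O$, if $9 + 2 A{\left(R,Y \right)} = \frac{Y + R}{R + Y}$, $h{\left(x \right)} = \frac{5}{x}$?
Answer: $-2565$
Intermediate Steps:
$A{\left(R,Y \right)} = -4$ ($A{\left(R,Y \right)} = - \frac{9}{2} + \frac{\left(Y + R\right) \frac{1}{R + Y}}{2} = - \frac{9}{2} + \frac{\left(R + Y\right) \frac{1}{R + Y}}{2} = - \frac{9}{2} + \frac{1}{2} \cdot 1 = - \frac{9}{2} + \frac{1}{2} = -4$)
$\left(99 + A{\left(-9,h{\left(E{\left(-3,-5 \right)} \right)} \right)}\right) O = \left(99 - 4\right) \left(-27\right) = 95 \left(-27\right) = -2565$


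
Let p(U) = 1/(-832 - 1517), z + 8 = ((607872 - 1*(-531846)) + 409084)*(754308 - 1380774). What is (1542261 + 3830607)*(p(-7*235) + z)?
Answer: -4081890398888498659516/783 ≈ -5.2131e+18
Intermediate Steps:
z = -970271793740 (z = -8 + ((607872 - 1*(-531846)) + 409084)*(754308 - 1380774) = -8 + ((607872 + 531846) + 409084)*(-626466) = -8 + (1139718 + 409084)*(-626466) = -8 + 1548802*(-626466) = -8 - 970271793732 = -970271793740)
p(U) = -1/2349 (p(U) = 1/(-2349) = -1/2349)
(1542261 + 3830607)*(p(-7*235) + z) = (1542261 + 3830607)*(-1/2349 - 970271793740) = 5372868*(-2279168443495261/2349) = -4081890398888498659516/783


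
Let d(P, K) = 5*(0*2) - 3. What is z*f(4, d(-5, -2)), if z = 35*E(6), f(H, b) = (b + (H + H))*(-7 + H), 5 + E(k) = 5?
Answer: 0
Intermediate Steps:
E(k) = 0 (E(k) = -5 + 5 = 0)
d(P, K) = -3 (d(P, K) = 5*0 - 3 = 0 - 3 = -3)
f(H, b) = (-7 + H)*(b + 2*H) (f(H, b) = (b + 2*H)*(-7 + H) = (-7 + H)*(b + 2*H))
z = 0 (z = 35*0 = 0)
z*f(4, d(-5, -2)) = 0*(-14*4 - 7*(-3) + 2*4**2 + 4*(-3)) = 0*(-56 + 21 + 2*16 - 12) = 0*(-56 + 21 + 32 - 12) = 0*(-15) = 0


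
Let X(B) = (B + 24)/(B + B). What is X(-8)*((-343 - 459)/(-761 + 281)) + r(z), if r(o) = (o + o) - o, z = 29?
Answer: 6559/240 ≈ 27.329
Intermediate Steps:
X(B) = (24 + B)/(2*B) (X(B) = (24 + B)/((2*B)) = (24 + B)*(1/(2*B)) = (24 + B)/(2*B))
r(o) = o (r(o) = 2*o - o = o)
X(-8)*((-343 - 459)/(-761 + 281)) + r(z) = ((1/2)*(24 - 8)/(-8))*((-343 - 459)/(-761 + 281)) + 29 = ((1/2)*(-1/8)*16)*(-802/(-480)) + 29 = -(-802)*(-1)/480 + 29 = -1*401/240 + 29 = -401/240 + 29 = 6559/240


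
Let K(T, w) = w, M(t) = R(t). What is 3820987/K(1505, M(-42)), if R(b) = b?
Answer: -3820987/42 ≈ -90976.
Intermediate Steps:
M(t) = t
3820987/K(1505, M(-42)) = 3820987/(-42) = 3820987*(-1/42) = -3820987/42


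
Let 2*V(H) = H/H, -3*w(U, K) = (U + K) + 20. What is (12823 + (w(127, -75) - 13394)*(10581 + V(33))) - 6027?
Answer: -141975771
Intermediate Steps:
w(U, K) = -20/3 - K/3 - U/3 (w(U, K) = -((U + K) + 20)/3 = -((K + U) + 20)/3 = -(20 + K + U)/3 = -20/3 - K/3 - U/3)
V(H) = ½ (V(H) = (H/H)/2 = (½)*1 = ½)
(12823 + (w(127, -75) - 13394)*(10581 + V(33))) - 6027 = (12823 + ((-20/3 - ⅓*(-75) - ⅓*127) - 13394)*(10581 + ½)) - 6027 = (12823 + ((-20/3 + 25 - 127/3) - 13394)*(21163/2)) - 6027 = (12823 + (-24 - 13394)*(21163/2)) - 6027 = (12823 - 13418*21163/2) - 6027 = (12823 - 141982567) - 6027 = -141969744 - 6027 = -141975771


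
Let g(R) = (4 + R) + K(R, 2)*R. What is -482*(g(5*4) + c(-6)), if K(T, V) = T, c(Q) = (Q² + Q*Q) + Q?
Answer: -236180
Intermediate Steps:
c(Q) = Q + 2*Q² (c(Q) = (Q² + Q²) + Q = 2*Q² + Q = Q + 2*Q²)
g(R) = 4 + R + R² (g(R) = (4 + R) + R*R = (4 + R) + R² = 4 + R + R²)
-482*(g(5*4) + c(-6)) = -482*((4 + 5*4 + (5*4)²) - 6*(1 + 2*(-6))) = -482*((4 + 20 + 20²) - 6*(1 - 12)) = -482*((4 + 20 + 400) - 6*(-11)) = -482*(424 + 66) = -482*490 = -236180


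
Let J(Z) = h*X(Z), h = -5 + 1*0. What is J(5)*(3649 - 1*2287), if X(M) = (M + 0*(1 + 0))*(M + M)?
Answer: -340500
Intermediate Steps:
X(M) = 2*M² (X(M) = (M + 0*1)*(2*M) = (M + 0)*(2*M) = M*(2*M) = 2*M²)
h = -5 (h = -5 + 0 = -5)
J(Z) = -10*Z²
J(5)*(3649 - 1*2287) = (-10*5²)*(3649 - 1*2287) = (-10*25)*(3649 - 2287) = -250*1362 = -340500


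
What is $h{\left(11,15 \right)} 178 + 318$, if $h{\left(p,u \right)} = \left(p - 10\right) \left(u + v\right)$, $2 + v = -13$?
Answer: $318$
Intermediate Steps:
$v = -15$ ($v = -2 - 13 = -15$)
$h{\left(p,u \right)} = \left(-15 + u\right) \left(-10 + p\right)$ ($h{\left(p,u \right)} = \left(p - 10\right) \left(u - 15\right) = \left(-10 + p\right) \left(-15 + u\right) = \left(-15 + u\right) \left(-10 + p\right)$)
$h{\left(11,15 \right)} 178 + 318 = \left(150 - 165 - 150 + 11 \cdot 15\right) 178 + 318 = \left(150 - 165 - 150 + 165\right) 178 + 318 = 0 \cdot 178 + 318 = 0 + 318 = 318$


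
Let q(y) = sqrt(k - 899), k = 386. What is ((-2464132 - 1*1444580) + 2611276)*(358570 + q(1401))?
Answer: -465221626520 - 3892308*I*sqrt(57) ≈ -4.6522e+11 - 2.9386e+7*I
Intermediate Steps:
q(y) = 3*I*sqrt(57) (q(y) = sqrt(386 - 899) = sqrt(-513) = 3*I*sqrt(57))
((-2464132 - 1*1444580) + 2611276)*(358570 + q(1401)) = ((-2464132 - 1*1444580) + 2611276)*(358570 + 3*I*sqrt(57)) = ((-2464132 - 1444580) + 2611276)*(358570 + 3*I*sqrt(57)) = (-3908712 + 2611276)*(358570 + 3*I*sqrt(57)) = -1297436*(358570 + 3*I*sqrt(57)) = -465221626520 - 3892308*I*sqrt(57)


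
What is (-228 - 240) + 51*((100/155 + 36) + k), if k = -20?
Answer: 11808/31 ≈ 380.90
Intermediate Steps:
(-228 - 240) + 51*((100/155 + 36) + k) = (-228 - 240) + 51*((100/155 + 36) - 20) = -468 + 51*((100*(1/155) + 36) - 20) = -468 + 51*((20/31 + 36) - 20) = -468 + 51*(1136/31 - 20) = -468 + 51*(516/31) = -468 + 26316/31 = 11808/31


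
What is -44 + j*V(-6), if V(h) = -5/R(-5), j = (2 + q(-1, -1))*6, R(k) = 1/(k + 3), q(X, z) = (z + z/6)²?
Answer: 473/3 ≈ 157.67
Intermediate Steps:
q(X, z) = 49*z²/36 (q(X, z) = (z + z*(⅙))² = (z + z/6)² = (7*z/6)² = 49*z²/36)
R(k) = 1/(3 + k)
j = 121/6 (j = (2 + (49/36)*(-1)²)*6 = (2 + (49/36)*1)*6 = (2 + 49/36)*6 = (121/36)*6 = 121/6 ≈ 20.167)
V(h) = 10 (V(h) = -5/(1/(3 - 5)) = -5/(1/(-2)) = -5/(-½) = -5*(-2) = 10)
-44 + j*V(-6) = -44 + (121/6)*10 = -44 + 605/3 = 473/3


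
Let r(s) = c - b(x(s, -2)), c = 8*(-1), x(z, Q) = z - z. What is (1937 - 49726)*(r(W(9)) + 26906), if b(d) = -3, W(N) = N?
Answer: -1285571889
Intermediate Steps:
x(z, Q) = 0
c = -8
r(s) = -5 (r(s) = -8 - 1*(-3) = -8 + 3 = -5)
(1937 - 49726)*(r(W(9)) + 26906) = (1937 - 49726)*(-5 + 26906) = -47789*26901 = -1285571889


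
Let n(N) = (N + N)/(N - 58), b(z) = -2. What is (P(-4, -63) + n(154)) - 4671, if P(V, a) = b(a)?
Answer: -112075/24 ≈ -4669.8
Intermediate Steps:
n(N) = 2*N/(-58 + N) (n(N) = (2*N)/(-58 + N) = 2*N/(-58 + N))
P(V, a) = -2
(P(-4, -63) + n(154)) - 4671 = (-2 + 2*154/(-58 + 154)) - 4671 = (-2 + 2*154/96) - 4671 = (-2 + 2*154*(1/96)) - 4671 = (-2 + 77/24) - 4671 = 29/24 - 4671 = -112075/24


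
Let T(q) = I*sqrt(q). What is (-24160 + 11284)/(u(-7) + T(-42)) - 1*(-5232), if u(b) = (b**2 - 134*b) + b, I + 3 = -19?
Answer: 91402686/17513 - 35409*I*sqrt(42)/122591 ≈ 5219.1 - 1.8719*I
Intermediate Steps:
I = -22 (I = -3 - 19 = -22)
u(b) = b**2 - 133*b
T(q) = -22*sqrt(q)
(-24160 + 11284)/(u(-7) + T(-42)) - 1*(-5232) = (-24160 + 11284)/(-7*(-133 - 7) - 22*I*sqrt(42)) - 1*(-5232) = -12876/(-7*(-140) - 22*I*sqrt(42)) + 5232 = -12876/(980 - 22*I*sqrt(42)) + 5232 = 5232 - 12876/(980 - 22*I*sqrt(42))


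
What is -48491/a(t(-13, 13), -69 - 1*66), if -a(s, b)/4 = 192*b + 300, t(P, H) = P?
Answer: -48491/102480 ≈ -0.47318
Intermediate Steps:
a(s, b) = -1200 - 768*b (a(s, b) = -4*(192*b + 300) = -4*(300 + 192*b) = -1200 - 768*b)
-48491/a(t(-13, 13), -69 - 1*66) = -48491/(-1200 - 768*(-69 - 1*66)) = -48491/(-1200 - 768*(-69 - 66)) = -48491/(-1200 - 768*(-135)) = -48491/(-1200 + 103680) = -48491/102480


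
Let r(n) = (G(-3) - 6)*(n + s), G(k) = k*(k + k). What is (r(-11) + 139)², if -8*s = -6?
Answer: 256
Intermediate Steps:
s = ¾ (s = -⅛*(-6) = ¾ ≈ 0.75000)
G(k) = 2*k² (G(k) = k*(2*k) = 2*k²)
r(n) = 9 + 12*n (r(n) = (2*(-3)² - 6)*(n + ¾) = (2*9 - 6)*(¾ + n) = (18 - 6)*(¾ + n) = 12*(¾ + n) = 9 + 12*n)
(r(-11) + 139)² = ((9 + 12*(-11)) + 139)² = ((9 - 132) + 139)² = (-123 + 139)² = 16² = 256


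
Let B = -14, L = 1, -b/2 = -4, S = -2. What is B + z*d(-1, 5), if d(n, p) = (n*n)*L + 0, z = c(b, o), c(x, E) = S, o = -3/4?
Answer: -16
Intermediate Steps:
b = 8 (b = -2*(-4) = 8)
o = -¾ (o = -3*¼ = -¾ ≈ -0.75000)
c(x, E) = -2
z = -2
d(n, p) = n² (d(n, p) = (n*n)*1 + 0 = n²*1 + 0 = n² + 0 = n²)
B + z*d(-1, 5) = -14 - 2*(-1)² = -14 - 2*1 = -14 - 2 = -16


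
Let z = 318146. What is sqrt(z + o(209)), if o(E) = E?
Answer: sqrt(318355) ≈ 564.23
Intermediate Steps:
sqrt(z + o(209)) = sqrt(318146 + 209) = sqrt(318355)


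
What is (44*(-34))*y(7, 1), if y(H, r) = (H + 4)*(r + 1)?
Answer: -32912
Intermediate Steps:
y(H, r) = (1 + r)*(4 + H) (y(H, r) = (4 + H)*(1 + r) = (1 + r)*(4 + H))
(44*(-34))*y(7, 1) = (44*(-34))*(4 + 7 + 4*1 + 7*1) = -1496*(4 + 7 + 4 + 7) = -1496*22 = -32912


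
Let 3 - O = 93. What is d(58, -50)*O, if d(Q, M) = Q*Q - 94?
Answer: -294300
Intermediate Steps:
d(Q, M) = -94 + Q**2 (d(Q, M) = Q**2 - 94 = -94 + Q**2)
O = -90 (O = 3 - 1*93 = 3 - 93 = -90)
d(58, -50)*O = (-94 + 58**2)*(-90) = (-94 + 3364)*(-90) = 3270*(-90) = -294300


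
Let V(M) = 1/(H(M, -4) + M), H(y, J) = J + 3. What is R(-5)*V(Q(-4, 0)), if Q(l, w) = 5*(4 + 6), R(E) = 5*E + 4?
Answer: -3/7 ≈ -0.42857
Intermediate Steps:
R(E) = 4 + 5*E
Q(l, w) = 50 (Q(l, w) = 5*10 = 50)
H(y, J) = 3 + J
V(M) = 1/(-1 + M) (V(M) = 1/((3 - 4) + M) = 1/(-1 + M))
R(-5)*V(Q(-4, 0)) = (4 + 5*(-5))/(-1 + 50) = (4 - 25)/49 = -21*1/49 = -3/7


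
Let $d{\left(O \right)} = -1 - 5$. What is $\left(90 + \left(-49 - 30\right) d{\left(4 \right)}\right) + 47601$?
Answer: $48165$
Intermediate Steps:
$d{\left(O \right)} = -6$
$\left(90 + \left(-49 - 30\right) d{\left(4 \right)}\right) + 47601 = \left(90 + \left(-49 - 30\right) \left(-6\right)\right) + 47601 = \left(90 - -474\right) + 47601 = \left(90 + 474\right) + 47601 = 564 + 47601 = 48165$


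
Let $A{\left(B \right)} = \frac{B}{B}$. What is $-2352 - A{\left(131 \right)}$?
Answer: $-2353$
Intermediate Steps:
$A{\left(B \right)} = 1$
$-2352 - A{\left(131 \right)} = -2352 - 1 = -2353$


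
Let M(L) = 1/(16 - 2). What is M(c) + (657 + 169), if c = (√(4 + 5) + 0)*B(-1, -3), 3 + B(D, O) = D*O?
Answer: 11565/14 ≈ 826.07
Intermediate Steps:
B(D, O) = -3 + D*O
c = 0 (c = (√(4 + 5) + 0)*(-3 - 1*(-3)) = (√9 + 0)*(-3 + 3) = (3 + 0)*0 = 3*0 = 0)
M(L) = 1/14
M(c) + (657 + 169) = 1/14 + (657 + 169) = 1/14 + 826 = 11565/14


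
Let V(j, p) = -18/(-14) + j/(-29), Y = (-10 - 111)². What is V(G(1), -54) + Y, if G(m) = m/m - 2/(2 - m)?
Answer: 2972391/203 ≈ 14642.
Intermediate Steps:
G(m) = 1 - 2/(2 - m)
Y = 14641 (Y = (-121)² = 14641)
V(j, p) = 9/7 - j/29 (V(j, p) = -18*(-1/14) + j*(-1/29) = 9/7 - j/29)
V(G(1), -54) + Y = (9/7 - 1/(29*(-2 + 1))) + 14641 = (9/7 - 1/(29*(-1))) + 14641 = (9/7 - (-1)/29) + 14641 = (9/7 - 1/29*(-1)) + 14641 = (9/7 + 1/29) + 14641 = 268/203 + 14641 = 2972391/203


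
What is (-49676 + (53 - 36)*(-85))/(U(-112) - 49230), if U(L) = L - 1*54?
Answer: 51121/49396 ≈ 1.0349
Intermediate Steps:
U(L) = -54 + L (U(L) = L - 54 = -54 + L)
(-49676 + (53 - 36)*(-85))/(U(-112) - 49230) = (-49676 + (53 - 36)*(-85))/((-54 - 112) - 49230) = (-49676 + 17*(-85))/(-166 - 49230) = (-49676 - 1445)/(-49396) = -51121*(-1/49396) = 51121/49396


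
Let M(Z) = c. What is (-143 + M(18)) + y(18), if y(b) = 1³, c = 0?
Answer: -142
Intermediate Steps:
y(b) = 1
M(Z) = 0
(-143 + M(18)) + y(18) = (-143 + 0) + 1 = -143 + 1 = -142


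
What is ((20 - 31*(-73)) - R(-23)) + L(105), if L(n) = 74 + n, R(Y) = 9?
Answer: 2453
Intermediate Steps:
((20 - 31*(-73)) - R(-23)) + L(105) = ((20 - 31*(-73)) - 1*9) + (74 + 105) = ((20 + 2263) - 9) + 179 = (2283 - 9) + 179 = 2274 + 179 = 2453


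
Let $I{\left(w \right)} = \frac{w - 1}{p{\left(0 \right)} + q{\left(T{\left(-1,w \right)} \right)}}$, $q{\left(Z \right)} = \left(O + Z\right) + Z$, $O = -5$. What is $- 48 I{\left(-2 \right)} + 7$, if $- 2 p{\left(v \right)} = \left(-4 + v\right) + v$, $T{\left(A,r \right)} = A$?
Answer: $- \frac{109}{5} \approx -21.8$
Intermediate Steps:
$p{\left(v \right)} = 2 - v$ ($p{\left(v \right)} = - \frac{\left(-4 + v\right) + v}{2} = - \frac{-4 + 2 v}{2} = 2 - v$)
$q{\left(Z \right)} = -5 + 2 Z$ ($q{\left(Z \right)} = \left(-5 + Z\right) + Z = -5 + 2 Z$)
$I{\left(w \right)} = \frac{1}{5} - \frac{w}{5}$ ($I{\left(w \right)} = \frac{w - 1}{\left(2 - 0\right) + \left(-5 + 2 \left(-1\right)\right)} = \frac{-1 + w}{\left(2 + 0\right) - 7} = \frac{-1 + w}{2 - 7} = \frac{-1 + w}{-5} = \left(-1 + w\right) \left(- \frac{1}{5}\right) = \frac{1}{5} - \frac{w}{5}$)
$- 48 I{\left(-2 \right)} + 7 = - 48 \left(\frac{1}{5} - - \frac{2}{5}\right) + 7 = - 48 \left(\frac{1}{5} + \frac{2}{5}\right) + 7 = \left(-48\right) \frac{3}{5} + 7 = - \frac{144}{5} + 7 = - \frac{109}{5}$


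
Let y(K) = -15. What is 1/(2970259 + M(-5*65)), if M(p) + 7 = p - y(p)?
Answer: 1/2969942 ≈ 3.3671e-7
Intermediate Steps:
M(p) = 8 + p (M(p) = -7 + (p - 1*(-15)) = -7 + (p + 15) = -7 + (15 + p) = 8 + p)
1/(2970259 + M(-5*65)) = 1/(2970259 + (8 - 5*65)) = 1/(2970259 + (8 - 325)) = 1/(2970259 - 317) = 1/2969942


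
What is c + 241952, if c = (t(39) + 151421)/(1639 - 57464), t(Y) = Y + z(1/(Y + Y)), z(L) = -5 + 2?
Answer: 13506818943/55825 ≈ 2.4195e+5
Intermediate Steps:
z(L) = -3
t(Y) = -3 + Y (t(Y) = Y - 3 = -3 + Y)
c = -151457/55825 (c = ((-3 + 39) + 151421)/(1639 - 57464) = (36 + 151421)/(-55825) = 151457*(-1/55825) = -151457/55825 ≈ -2.7131)
c + 241952 = -151457/55825 + 241952 = 13506818943/55825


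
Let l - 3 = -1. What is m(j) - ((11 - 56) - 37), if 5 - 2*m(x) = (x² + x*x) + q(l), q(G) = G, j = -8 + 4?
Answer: 135/2 ≈ 67.500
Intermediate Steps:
l = 2 (l = 3 - 1 = 2)
j = -4
m(x) = 3/2 - x² (m(x) = 5/2 - ((x² + x*x) + 2)/2 = 5/2 - ((x² + x²) + 2)/2 = 5/2 - (2*x² + 2)/2 = 5/2 - (2 + 2*x²)/2 = 5/2 + (-1 - x²) = 3/2 - x²)
m(j) - ((11 - 56) - 37) = (3/2 - 1*(-4)²) - ((11 - 56) - 37) = (3/2 - 1*16) - (-45 - 37) = (3/2 - 16) - 1*(-82) = -29/2 + 82 = 135/2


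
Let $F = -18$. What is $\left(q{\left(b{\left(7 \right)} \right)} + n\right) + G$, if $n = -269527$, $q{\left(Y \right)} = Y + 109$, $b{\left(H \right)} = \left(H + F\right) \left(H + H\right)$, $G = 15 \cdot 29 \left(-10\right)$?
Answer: $-273922$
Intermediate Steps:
$G = -4350$ ($G = 435 \left(-10\right) = -4350$)
$b{\left(H \right)} = 2 H \left(-18 + H\right)$ ($b{\left(H \right)} = \left(H - 18\right) \left(H + H\right) = \left(-18 + H\right) 2 H = 2 H \left(-18 + H\right)$)
$q{\left(Y \right)} = 109 + Y$
$\left(q{\left(b{\left(7 \right)} \right)} + n\right) + G = \left(\left(109 + 2 \cdot 7 \left(-18 + 7\right)\right) - 269527\right) - 4350 = \left(\left(109 + 2 \cdot 7 \left(-11\right)\right) - 269527\right) - 4350 = \left(\left(109 - 154\right) - 269527\right) - 4350 = \left(-45 - 269527\right) - 4350 = -269572 - 4350 = -273922$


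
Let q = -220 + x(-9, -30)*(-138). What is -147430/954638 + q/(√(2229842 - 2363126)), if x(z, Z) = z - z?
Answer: -3205/20753 + 110*I*√33321/33321 ≈ -0.15444 + 0.60261*I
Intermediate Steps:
x(z, Z) = 0
q = -220 (q = -220 + 0*(-138) = -220 + 0 = -220)
-147430/954638 + q/(√(2229842 - 2363126)) = -147430/954638 - 220/√(2229842 - 2363126) = -147430*1/954638 - 220*(-I*√33321/66642) = -3205/20753 - 220*(-I*√33321/66642) = -3205/20753 - (-110)*I*√33321/33321 = -3205/20753 + 110*I*√33321/33321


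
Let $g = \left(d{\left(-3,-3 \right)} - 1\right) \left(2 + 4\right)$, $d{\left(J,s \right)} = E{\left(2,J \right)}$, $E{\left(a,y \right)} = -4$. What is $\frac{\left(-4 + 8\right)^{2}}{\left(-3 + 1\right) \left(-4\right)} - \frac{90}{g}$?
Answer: $5$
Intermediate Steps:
$d{\left(J,s \right)} = -4$
$g = -30$ ($g = \left(-4 - 1\right) \left(2 + 4\right) = \left(-5\right) 6 = -30$)
$\frac{\left(-4 + 8\right)^{2}}{\left(-3 + 1\right) \left(-4\right)} - \frac{90}{g} = \frac{\left(-4 + 8\right)^{2}}{\left(-3 + 1\right) \left(-4\right)} - \frac{90}{-30} = \frac{4^{2}}{\left(-2\right) \left(-4\right)} - -3 = \frac{16}{8} + 3 = 16 \cdot \frac{1}{8} + 3 = 2 + 3 = 5$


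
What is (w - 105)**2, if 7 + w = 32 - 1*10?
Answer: 8100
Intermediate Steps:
w = 15 (w = -7 + (32 - 1*10) = -7 + (32 - 10) = -7 + 22 = 15)
(w - 105)**2 = (15 - 105)**2 = (-90)**2 = 8100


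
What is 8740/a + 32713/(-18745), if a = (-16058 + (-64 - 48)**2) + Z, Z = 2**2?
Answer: -27865393/6579495 ≈ -4.2352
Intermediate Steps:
Z = 4
a = -3510 (a = (-16058 + (-64 - 48)**2) + 4 = (-16058 + (-112)**2) + 4 = (-16058 + 12544) + 4 = -3514 + 4 = -3510)
8740/a + 32713/(-18745) = 8740/(-3510) + 32713/(-18745) = 8740*(-1/3510) + 32713*(-1/18745) = -874/351 - 32713/18745 = -27865393/6579495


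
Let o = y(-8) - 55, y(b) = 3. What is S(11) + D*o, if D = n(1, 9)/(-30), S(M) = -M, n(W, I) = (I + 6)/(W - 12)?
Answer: -147/11 ≈ -13.364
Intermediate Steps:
n(W, I) = (6 + I)/(-12 + W)
D = 1/22 (D = ((6 + 9)/(-12 + 1))/(-30) = (15/(-11))*(-1/30) = -1/11*15*(-1/30) = -15/11*(-1/30) = 1/22 ≈ 0.045455)
o = -52 (o = 3 - 55 = -52)
S(11) + D*o = -1*11 + (1/22)*(-52) = -11 - 26/11 = -147/11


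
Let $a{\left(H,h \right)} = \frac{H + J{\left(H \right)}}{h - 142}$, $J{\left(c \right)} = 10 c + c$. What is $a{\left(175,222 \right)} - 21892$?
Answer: $- \frac{87463}{4} \approx -21866.0$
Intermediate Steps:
$J{\left(c \right)} = 11 c$
$a{\left(H,h \right)} = \frac{12 H}{-142 + h}$ ($a{\left(H,h \right)} = \frac{H + 11 H}{h - 142} = \frac{12 H}{-142 + h}$)
$a{\left(175,222 \right)} - 21892 = 12 \cdot 175 \frac{1}{-142 + 222} - 21892 = 12 \cdot 175 \cdot \frac{1}{80} - 21892 = \frac{105}{4} - 21892 = - \frac{87463}{4}$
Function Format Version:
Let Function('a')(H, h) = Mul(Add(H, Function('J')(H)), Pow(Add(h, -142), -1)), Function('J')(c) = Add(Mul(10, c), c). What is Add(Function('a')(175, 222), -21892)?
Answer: Rational(-87463, 4) ≈ -21866.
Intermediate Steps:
Function('J')(c) = Mul(11, c)
Function('a')(H, h) = Mul(12, H, Pow(Add(-142, h), -1)) (Function('a')(H, h) = Mul(Add(H, Mul(11, H)), Pow(Add(h, -142), -1)) = Mul(Mul(12, H), Pow(Add(-142, h), -1)) = Mul(12, H, Pow(Add(-142, h), -1)))
Add(Function('a')(175, 222), -21892) = Add(Mul(12, 175, Pow(Add(-142, 222), -1)), -21892) = Add(Mul(12, 175, Pow(80, -1)), -21892) = Add(Mul(12, 175, Rational(1, 80)), -21892) = Add(Rational(105, 4), -21892) = Rational(-87463, 4)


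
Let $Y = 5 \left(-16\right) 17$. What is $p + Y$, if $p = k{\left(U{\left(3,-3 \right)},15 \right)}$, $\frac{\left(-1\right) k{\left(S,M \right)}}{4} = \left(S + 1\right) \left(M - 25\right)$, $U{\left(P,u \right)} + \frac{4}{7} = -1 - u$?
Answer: $- \frac{8840}{7} \approx -1262.9$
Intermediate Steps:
$U{\left(P,u \right)} = - \frac{11}{7} - u$ ($U{\left(P,u \right)} = - \frac{4}{7} - \left(1 + u\right) = - \frac{11}{7} - u$)
$k{\left(S,M \right)} = - 4 \left(1 + S\right) \left(-25 + M\right)$ ($k{\left(S,M \right)} = - 4 \left(S + 1\right) \left(M - 25\right) = - 4 \left(1 + S\right) \left(-25 + M\right)$)
$p = \frac{680}{7}$ ($p = 100 - 60 + 100 \left(- \frac{11}{7} - -3\right) - 60 \left(- \frac{11}{7} - -3\right) = 100 - 60 + 100 \left(- \frac{11}{7} + 3\right) - 60 \left(- \frac{11}{7} + 3\right) = 100 - 60 + 100 \cdot \frac{10}{7} - 60 \cdot \frac{10}{7} = 100 - 60 + \frac{1000}{7} - \frac{600}{7} = \frac{680}{7} \approx 97.143$)
$Y = -1360$ ($Y = \left(-80\right) 17 = -1360$)
$p + Y = \frac{680}{7} - 1360 = - \frac{8840}{7}$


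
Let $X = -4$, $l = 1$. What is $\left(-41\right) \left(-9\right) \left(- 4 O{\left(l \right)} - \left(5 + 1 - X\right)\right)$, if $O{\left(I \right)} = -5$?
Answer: $3690$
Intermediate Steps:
$\left(-41\right) \left(-9\right) \left(- 4 O{\left(l \right)} - \left(5 + 1 - X\right)\right) = \left(-41\right) \left(-9\right) \left(\left(-4\right) \left(-5\right) - \left(9 + 1\right)\right) = 369 \left(20 - 10\right) = 369 \cdot 10 = 3690$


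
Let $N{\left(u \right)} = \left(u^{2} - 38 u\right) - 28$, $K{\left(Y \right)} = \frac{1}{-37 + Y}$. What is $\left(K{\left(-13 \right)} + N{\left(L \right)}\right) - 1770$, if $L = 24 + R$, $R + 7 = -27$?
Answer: $- \frac{65901}{50} \approx -1318.0$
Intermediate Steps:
$R = -34$ ($R = -7 - 27 = -34$)
$L = -10$ ($L = 24 - 34 = -10$)
$N{\left(u \right)} = -28 + u^{2} - 38 u$
$\left(K{\left(-13 \right)} + N{\left(L \right)}\right) - 1770 = \left(\frac{1}{-37 - 13} - \left(-352 - 100\right)\right) - 1770 = \left(\frac{1}{-50} + \left(-28 + 100 + 380\right)\right) - 1770 = \left(- \frac{1}{50} + 452\right) - 1770 = \frac{22599}{50} - 1770 = - \frac{65901}{50}$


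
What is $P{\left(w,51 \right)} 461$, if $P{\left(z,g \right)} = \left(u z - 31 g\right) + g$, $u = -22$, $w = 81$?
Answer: $-1526832$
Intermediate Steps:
$P{\left(z,g \right)} = - 30 g - 22 z$ ($P{\left(z,g \right)} = \left(- 22 z - 31 g\right) + g = \left(- 31 g - 22 z\right) + g = - 30 g - 22 z$)
$P{\left(w,51 \right)} 461 = \left(\left(-30\right) 51 - 1782\right) 461 = \left(-1530 - 1782\right) 461 = \left(-3312\right) 461 = -1526832$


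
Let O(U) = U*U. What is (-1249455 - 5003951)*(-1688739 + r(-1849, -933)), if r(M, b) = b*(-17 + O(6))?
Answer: 10671224723196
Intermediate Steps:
O(U) = U²
r(M, b) = 19*b (r(M, b) = b*(-17 + 6²) = b*(-17 + 36) = b*19 = 19*b)
(-1249455 - 5003951)*(-1688739 + r(-1849, -933)) = (-1249455 - 5003951)*(-1688739 + 19*(-933)) = -6253406*(-1688739 - 17727) = -6253406*(-1706466) = 10671224723196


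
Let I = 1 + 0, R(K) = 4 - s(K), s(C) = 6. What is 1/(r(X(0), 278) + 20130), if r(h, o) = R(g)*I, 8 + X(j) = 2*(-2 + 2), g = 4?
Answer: 1/20128 ≈ 4.9682e-5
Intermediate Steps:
R(K) = -2 (R(K) = 4 - 1*6 = 4 - 6 = -2)
I = 1
X(j) = -8 (X(j) = -8 + 2*(-2 + 2) = -8 + 2*0 = -8 + 0 = -8)
r(h, o) = -2 (r(h, o) = -2*1 = -2)
1/(r(X(0), 278) + 20130) = 1/(-2 + 20130) = 1/20128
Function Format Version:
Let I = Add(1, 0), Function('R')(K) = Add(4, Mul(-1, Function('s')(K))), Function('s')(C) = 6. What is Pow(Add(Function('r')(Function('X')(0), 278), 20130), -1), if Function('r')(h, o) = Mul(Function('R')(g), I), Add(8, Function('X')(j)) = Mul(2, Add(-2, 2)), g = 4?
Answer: Rational(1, 20128) ≈ 4.9682e-5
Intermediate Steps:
Function('R')(K) = -2 (Function('R')(K) = Add(4, Mul(-1, 6)) = Add(4, -6) = -2)
I = 1
Function('X')(j) = -8 (Function('X')(j) = Add(-8, Mul(2, Add(-2, 2))) = Add(-8, Mul(2, 0)) = Add(-8, 0) = -8)
Function('r')(h, o) = -2 (Function('r')(h, o) = Mul(-2, 1) = -2)
Pow(Add(Function('r')(Function('X')(0), 278), 20130), -1) = Pow(Add(-2, 20130), -1) = Pow(20128, -1) = Rational(1, 20128)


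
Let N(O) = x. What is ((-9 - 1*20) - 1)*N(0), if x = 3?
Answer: -90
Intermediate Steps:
N(O) = 3
((-9 - 1*20) - 1)*N(0) = ((-9 - 1*20) - 1)*3 = ((-9 - 20) - 1)*3 = (-29 - 1)*3 = -30*3 = -90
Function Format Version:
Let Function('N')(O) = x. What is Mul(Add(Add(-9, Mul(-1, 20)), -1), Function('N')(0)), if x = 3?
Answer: -90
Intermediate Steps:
Function('N')(O) = 3
Mul(Add(Add(-9, Mul(-1, 20)), -1), Function('N')(0)) = Mul(Add(Add(-9, Mul(-1, 20)), -1), 3) = Mul(Add(Add(-9, -20), -1), 3) = Mul(Add(-29, -1), 3) = Mul(-30, 3) = -90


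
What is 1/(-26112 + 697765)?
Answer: 1/671653 ≈ 1.4889e-6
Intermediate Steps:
1/(-26112 + 697765) = 1/671653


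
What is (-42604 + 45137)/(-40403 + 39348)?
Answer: -2533/1055 ≈ -2.4009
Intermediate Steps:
(-42604 + 45137)/(-40403 + 39348) = 2533/(-1055) = 2533*(-1/1055) = -2533/1055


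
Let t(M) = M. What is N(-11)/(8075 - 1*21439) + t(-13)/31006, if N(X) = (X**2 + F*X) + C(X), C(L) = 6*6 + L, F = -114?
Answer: -10895533/103591046 ≈ -0.10518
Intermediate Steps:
C(L) = 36 + L
N(X) = 36 + X**2 - 113*X (N(X) = (X**2 - 114*X) + (36 + X) = 36 + X**2 - 113*X)
N(-11)/(8075 - 1*21439) + t(-13)/31006 = (36 + (-11)**2 - 113*(-11))/(8075 - 1*21439) - 13/31006 = (36 + 121 + 1243)/(8075 - 21439) - 13*1/31006 = 1400/(-13364) - 13/31006 = 1400*(-1/13364) - 13/31006 = -350/3341 - 13/31006 = -10895533/103591046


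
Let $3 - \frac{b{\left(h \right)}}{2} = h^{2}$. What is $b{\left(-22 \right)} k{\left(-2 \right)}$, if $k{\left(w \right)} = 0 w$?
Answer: $0$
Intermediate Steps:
$k{\left(w \right)} = 0$
$b{\left(h \right)} = 6 - 2 h^{2}$
$b{\left(-22 \right)} k{\left(-2 \right)} = \left(6 - 2 \left(-22\right)^{2}\right) 0 = \left(6 - 968\right) 0 = \left(-962\right) 0 = 0$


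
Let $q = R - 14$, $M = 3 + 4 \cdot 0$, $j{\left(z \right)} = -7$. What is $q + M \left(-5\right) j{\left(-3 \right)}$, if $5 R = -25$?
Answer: $86$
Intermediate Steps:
$R = -5$ ($R = \frac{1}{5} \left(-25\right) = -5$)
$M = 3$ ($M = 3 + 0 = 3$)
$q = -19$ ($q = -5 - 14 = -19$)
$q + M \left(-5\right) j{\left(-3 \right)} = -19 + 3 \left(-5\right) \left(-7\right) = -19 - -105 = -19 + 105 = 86$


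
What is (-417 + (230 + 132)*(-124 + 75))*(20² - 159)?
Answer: -4375355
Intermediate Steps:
(-417 + (230 + 132)*(-124 + 75))*(20² - 159) = (-417 + 362*(-49))*(400 - 159) = (-417 - 17738)*241 = -18155*241 = -4375355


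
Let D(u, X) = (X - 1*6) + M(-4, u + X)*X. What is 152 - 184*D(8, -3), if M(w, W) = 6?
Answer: 5120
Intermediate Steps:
D(u, X) = -6 + 7*X (D(u, X) = (X - 1*6) + 6*X = (X - 6) + 6*X = (-6 + X) + 6*X = -6 + 7*X)
152 - 184*D(8, -3) = 152 - 184*(-6 + 7*(-3)) = 152 - 184*(-6 - 21) = 152 - 184*(-27) = 152 + 4968 = 5120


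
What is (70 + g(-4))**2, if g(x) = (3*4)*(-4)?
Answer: 484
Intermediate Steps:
g(x) = -48 (g(x) = 12*(-4) = -48)
(70 + g(-4))**2 = (70 - 48)**2 = 22**2 = 484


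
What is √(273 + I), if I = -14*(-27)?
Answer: √651 ≈ 25.515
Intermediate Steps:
I = 378
√(273 + I) = √(273 + 378) = √651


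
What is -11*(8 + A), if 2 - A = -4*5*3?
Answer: -770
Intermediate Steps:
A = 62 (A = 2 - (-4*5)*3 = 2 - (-20)*3 = 2 - 1*(-60) = 2 + 60 = 62)
-11*(8 + A) = -11*(8 + 62) = -11*70 = -770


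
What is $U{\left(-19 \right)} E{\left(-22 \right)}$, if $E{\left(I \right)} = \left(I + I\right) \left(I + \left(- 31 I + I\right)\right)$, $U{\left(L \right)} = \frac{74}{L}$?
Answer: $\frac{2077328}{19} \approx 1.0933 \cdot 10^{5}$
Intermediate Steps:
$E{\left(I \right)} = - 58 I^{2}$ ($E{\left(I \right)} = 2 I \left(I - 30 I\right) = 2 I \left(- 29 I\right) = - 58 I^{2}$)
$U{\left(-19 \right)} E{\left(-22 \right)} = \frac{74}{-19} \left(- 58 \left(-22\right)^{2}\right) = 74 \left(- \frac{1}{19}\right) \left(\left(-58\right) 484\right) = \left(- \frac{74}{19}\right) \left(-28072\right) = \frac{2077328}{19}$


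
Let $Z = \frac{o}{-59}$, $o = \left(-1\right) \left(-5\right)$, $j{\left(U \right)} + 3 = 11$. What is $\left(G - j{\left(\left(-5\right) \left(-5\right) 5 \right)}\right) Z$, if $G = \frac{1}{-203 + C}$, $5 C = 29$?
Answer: $\frac{39465}{58174} \approx 0.6784$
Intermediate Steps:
$C = \frac{29}{5}$ ($C = \frac{1}{5} \cdot 29 = \frac{29}{5} \approx 5.8$)
$j{\left(U \right)} = 8$ ($j{\left(U \right)} = -3 + 11 = 8$)
$o = 5$
$G = - \frac{5}{986}$ ($G = \frac{1}{-203 + \frac{29}{5}} = \frac{1}{- \frac{986}{5}} = - \frac{5}{986} \approx -0.005071$)
$Z = - \frac{5}{59}$ ($Z = \frac{5}{-59} = 5 \left(- \frac{1}{59}\right) = - \frac{5}{59} \approx -0.084746$)
$\left(G - j{\left(\left(-5\right) \left(-5\right) 5 \right)}\right) Z = \left(- \frac{5}{986} - 8\right) \left(- \frac{5}{59}\right) = \left(- \frac{7893}{986}\right) \left(- \frac{5}{59}\right) = \frac{39465}{58174}$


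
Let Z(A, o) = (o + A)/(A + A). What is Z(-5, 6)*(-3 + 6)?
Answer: -3/10 ≈ -0.30000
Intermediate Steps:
Z(A, o) = (A + o)/(2*A) (Z(A, o) = (A + o)/((2*A)) = (A + o)*(1/(2*A)) = (A + o)/(2*A))
Z(-5, 6)*(-3 + 6) = ((½)*(-5 + 6)/(-5))*(-3 + 6) = ((½)*(-⅕)*1)*3 = -⅒*3 = -3/10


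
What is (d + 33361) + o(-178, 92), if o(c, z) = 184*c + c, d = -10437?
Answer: -10006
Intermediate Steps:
o(c, z) = 185*c
(d + 33361) + o(-178, 92) = (-10437 + 33361) + 185*(-178) = 22924 - 32930 = -10006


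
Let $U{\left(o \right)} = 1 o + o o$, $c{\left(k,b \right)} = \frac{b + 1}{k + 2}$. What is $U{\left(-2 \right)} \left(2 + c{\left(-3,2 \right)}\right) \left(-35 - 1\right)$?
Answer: $72$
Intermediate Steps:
$c{\left(k,b \right)} = \frac{1 + b}{2 + k}$
$U{\left(o \right)} = o + o^{2}$
$U{\left(-2 \right)} \left(2 + c{\left(-3,2 \right)}\right) \left(-35 - 1\right) = - 2 \left(1 - 2\right) \left(2 + \frac{1 + 2}{2 - 3}\right) \left(-35 - 1\right) = \left(-2\right) \left(-1\right) \left(2 + \frac{1}{-1} \cdot 3\right) \left(-36\right) = 2 \left(2 - 3\right) \left(-36\right) = 2 \left(-1\right) \left(-36\right) = \left(-2\right) \left(-36\right) = 72$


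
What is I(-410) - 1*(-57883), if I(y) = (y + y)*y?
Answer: 394083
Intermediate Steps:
I(y) = 2*y² (I(y) = (2*y)*y = 2*y²)
I(-410) - 1*(-57883) = 2*(-410)² - 1*(-57883) = 2*168100 + 57883 = 336200 + 57883 = 394083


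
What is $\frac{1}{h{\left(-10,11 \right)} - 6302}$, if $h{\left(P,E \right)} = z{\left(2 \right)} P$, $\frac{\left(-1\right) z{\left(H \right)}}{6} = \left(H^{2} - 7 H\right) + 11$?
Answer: $- \frac{1}{6242} \approx -0.00016021$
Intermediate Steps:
$z{\left(H \right)} = -66 - 6 H^{2} + 42 H$ ($z{\left(H \right)} = - 6 \left(\left(H^{2} - 7 H\right) + 11\right) = - 6 \left(11 + H^{2} - 7 H\right) = -66 - 6 H^{2} + 42 H$)
$h{\left(P,E \right)} = - 6 P$ ($h{\left(P,E \right)} = \left(-66 - 6 \cdot 2^{2} + 42 \cdot 2\right) P = \left(-66 - 24 + 84\right) P = - 6 P$)
$\frac{1}{h{\left(-10,11 \right)} - 6302} = \frac{1}{\left(-6\right) \left(-10\right) - 6302} = \frac{1}{60 - 6302} = \frac{1}{-6242} = - \frac{1}{6242}$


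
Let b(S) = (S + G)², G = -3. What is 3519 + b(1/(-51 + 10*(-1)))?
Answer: 13128055/3721 ≈ 3528.1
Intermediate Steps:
b(S) = (-3 + S)² (b(S) = (S - 3)² = (-3 + S)²)
3519 + b(1/(-51 + 10*(-1))) = 3519 + (-3 + 1/(-51 + 10*(-1)))² = 3519 + (-3 + 1/(-51 - 10))² = 3519 + (-3 + 1/(-61))² = 3519 + (-3 - 1/61)² = 3519 + (-184/61)² = 3519 + 33856/3721 = 13128055/3721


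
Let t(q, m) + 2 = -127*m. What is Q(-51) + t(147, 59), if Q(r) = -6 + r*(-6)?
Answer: -7195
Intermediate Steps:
t(q, m) = -2 - 127*m
Q(r) = -6 - 6*r
Q(-51) + t(147, 59) = (-6 - 6*(-51)) + (-2 - 127*59) = (-6 + 306) + (-2 - 7493) = 300 - 7495 = -7195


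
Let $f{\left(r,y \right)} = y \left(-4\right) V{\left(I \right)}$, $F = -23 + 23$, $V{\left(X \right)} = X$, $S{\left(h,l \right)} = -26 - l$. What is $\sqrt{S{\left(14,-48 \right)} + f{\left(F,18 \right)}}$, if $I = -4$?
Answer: $\sqrt{310} \approx 17.607$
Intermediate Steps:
$F = 0$
$f{\left(r,y \right)} = 16 y$ ($f{\left(r,y \right)} = y \left(-4\right) \left(-4\right) = - 4 y \left(-4\right) = 16 y$)
$\sqrt{S{\left(14,-48 \right)} + f{\left(F,18 \right)}} = \sqrt{\left(-26 - -48\right) + 16 \cdot 18} = \sqrt{\left(-26 + 48\right) + 288} = \sqrt{22 + 288} = \sqrt{310}$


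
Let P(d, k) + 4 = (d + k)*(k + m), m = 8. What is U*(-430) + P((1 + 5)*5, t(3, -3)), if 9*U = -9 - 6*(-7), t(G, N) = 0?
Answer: -4022/3 ≈ -1340.7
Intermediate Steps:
P(d, k) = -4 + (8 + k)*(d + k) (P(d, k) = -4 + (d + k)*(k + 8) = -4 + (d + k)*(8 + k) = -4 + (8 + k)*(d + k))
U = 11/3 (U = (-9 - 6*(-7))/9 = (-9 + 42)/9 = (⅑)*33 = 11/3 ≈ 3.6667)
U*(-430) + P((1 + 5)*5, t(3, -3)) = (11/3)*(-430) + (-4 + 0² + 8*((1 + 5)*5) + 8*0 + ((1 + 5)*5)*0) = -4730/3 + (-4 + 0 + 8*(6*5) + 0 + (6*5)*0) = -4730/3 + (-4 + 0 + 8*30 + 0 + 30*0) = -4730/3 + (-4 + 0 + 240 + 0 + 0) = -4730/3 + 236 = -4022/3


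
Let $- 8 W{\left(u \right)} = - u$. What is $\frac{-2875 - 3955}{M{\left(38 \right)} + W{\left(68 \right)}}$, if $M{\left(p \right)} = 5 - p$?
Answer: $\frac{13660}{49} \approx 278.78$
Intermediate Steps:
$W{\left(u \right)} = \frac{u}{8}$ ($W{\left(u \right)} = - \frac{\left(-1\right) u}{8} = \frac{u}{8}$)
$\frac{-2875 - 3955}{M{\left(38 \right)} + W{\left(68 \right)}} = \frac{-2875 - 3955}{\left(5 - 38\right) + \frac{1}{8} \cdot 68} = - \frac{6830}{\left(5 - 38\right) + \frac{17}{2}} = - \frac{6830}{-33 + \frac{17}{2}} = - \frac{6830}{- \frac{49}{2}} = \left(-6830\right) \left(- \frac{2}{49}\right) = \frac{13660}{49}$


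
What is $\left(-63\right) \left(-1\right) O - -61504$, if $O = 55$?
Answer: $64969$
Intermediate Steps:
$\left(-63\right) \left(-1\right) O - -61504 = \left(-63\right) \left(-1\right) 55 - -61504 = 63 \cdot 55 + 61504 = 3465 + 61504 = 64969$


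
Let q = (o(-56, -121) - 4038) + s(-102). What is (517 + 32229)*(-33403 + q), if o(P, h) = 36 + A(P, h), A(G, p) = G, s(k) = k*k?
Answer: -886008522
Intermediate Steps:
s(k) = k²
o(P, h) = 36 + P
q = 6346 (q = ((36 - 56) - 4038) + (-102)² = (-20 - 4038) + 10404 = -4058 + 10404 = 6346)
(517 + 32229)*(-33403 + q) = (517 + 32229)*(-33403 + 6346) = 32746*(-27057) = -886008522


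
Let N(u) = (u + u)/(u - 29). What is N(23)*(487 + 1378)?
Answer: -42895/3 ≈ -14298.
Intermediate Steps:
N(u) = 2*u/(-29 + u) (N(u) = (2*u)/(-29 + u) = 2*u/(-29 + u))
N(23)*(487 + 1378) = (2*23/(-29 + 23))*(487 + 1378) = (2*23/(-6))*1865 = (2*23*(-1/6))*1865 = -23/3*1865 = -42895/3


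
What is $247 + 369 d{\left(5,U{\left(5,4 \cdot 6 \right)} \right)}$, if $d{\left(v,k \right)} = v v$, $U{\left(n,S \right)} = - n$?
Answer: $9472$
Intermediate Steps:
$d{\left(v,k \right)} = v^{2}$
$247 + 369 d{\left(5,U{\left(5,4 \cdot 6 \right)} \right)} = 247 + 369 \cdot 5^{2} = 247 + 369 \cdot 25 = 247 + 9225 = 9472$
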